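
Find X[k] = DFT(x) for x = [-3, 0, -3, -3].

X[k] = Σ(n=0 to 3) x[n] · ω_4^(nk)
where ω_4 = e^(-2πi/4)

Computing each X[k]:
X[0] = -9
X[1] = -3i
X[2] = -3
X[3] = 3i

X = [-9, -3i, -3, 3i]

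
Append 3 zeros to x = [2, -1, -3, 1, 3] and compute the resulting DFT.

Original 5-point DFT: [2, 4.2361+6.1554i, -0.2361-1.4531i, -0.2361+1.4531i, 4.2361-6.1554i]
Zero-padded 8-point DFT provides frequency interpolation.

DFT_8([x, 0, ...]) = [2, -2.4142+3.0000i, 8+2i, 0.4142-3.0000i, 2, 0.4142+3.0000i, 8-2i, -2.4142-3.0000i]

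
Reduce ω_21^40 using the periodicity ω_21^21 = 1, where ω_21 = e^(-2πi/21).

Since ω_21^21 = 1, powers reduce modulo 21.
40 mod 21 = 19
So ω_21^40 = ω_21^19 = e^(-2πi·19/21)

ω_21^40 = ω_21^19 = 0.8262+0.5633i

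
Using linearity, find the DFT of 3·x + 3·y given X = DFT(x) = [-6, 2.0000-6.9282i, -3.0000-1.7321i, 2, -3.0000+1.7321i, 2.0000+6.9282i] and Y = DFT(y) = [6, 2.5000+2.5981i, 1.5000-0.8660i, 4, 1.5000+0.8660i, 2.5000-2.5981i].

By linearity: DFT(3x + 3y) = 3·DFT(x) + 3·DFT(y)
= 3·[-6, 2.0000-6.9282i, -3.0000-1.7321i, 2, -3.0000+1.7321i, 2.0000+6.9282i] + 3·[6, 2.5000+2.5981i, 1.5000-0.8660i, 4, 1.5000+0.8660i, 2.5000-2.5981i]

Computing element-wise:
Z[0] = 3·(-6) + 3·(6) = 0
Z[1] = 3·(2.0000-6.9282i) + 3·(2.5000+2.5981i) = 13.5000-12.9903i
Z[2] = 3·(-3.0000-1.7321i) + 3·(1.5000-0.8660i) = -4.5000-7.7943i
Z[3] = 3·(2) + 3·(4) = 18
Z[4] = 3·(-3.0000+1.7321i) + 3·(1.5000+0.8660i) = -4.5000+7.7943i
Z[5] = 3·(2.0000+6.9282i) + 3·(2.5000-2.5981i) = 13.5000+12.9903i

DFT(3x + 3y) = 3·X + 3·Y = [0, 13.5000-12.9903i, -4.5000-7.7943i, 18, -4.5000+7.7943i, 13.5000+12.9903i]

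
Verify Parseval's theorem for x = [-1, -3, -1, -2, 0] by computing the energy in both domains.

Time domain:
Σ|x[n]|² = |-1|² + |-3|² + |-1|² + |-2|² + |0|² = 15.0000

Frequency domain:
(1/5)Σ|X[k]|² = (1/5)(|-7|² + |0.5000+2.2654i|² + |0.5000+2.7144i|² + |0.5000-2.7144i|² + |0.5000-2.2654i|²) = (1/5)·75.0000 = 15.0000

Both sides agree, confirming Parseval's theorem.

Σ|x[n]|² = (1/N)Σ|X[k]|² = 15.0000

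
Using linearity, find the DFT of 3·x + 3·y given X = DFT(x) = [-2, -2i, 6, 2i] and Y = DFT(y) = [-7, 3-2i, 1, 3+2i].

By linearity: DFT(3x + 3y) = 3·DFT(x) + 3·DFT(y)
= 3·[-2, -2i, 6, 2i] + 3·[-7, 3-2i, 1, 3+2i]

Computing element-wise:
Z[0] = 3·(-2) + 3·(-7) = -27
Z[1] = 3·(-2i) + 3·(3-2i) = 9-12i
Z[2] = 3·(6) + 3·(1) = 21
Z[3] = 3·(2i) + 3·(3+2i) = 9+12i

DFT(3x + 3y) = 3·X + 3·Y = [-27, 9-12i, 21, 9+12i]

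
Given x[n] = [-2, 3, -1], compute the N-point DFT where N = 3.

X[k] = Σ(n=0 to 2) x[n] · ω_3^(nk)
where ω_3 = e^(-2πi/3)

Computing each X[k]:
X[0] = 0
X[1] = -3.0000-3.4641i
X[2] = -3.0000+3.4641i

X = [0, -3.0000-3.4641i, -3.0000+3.4641i]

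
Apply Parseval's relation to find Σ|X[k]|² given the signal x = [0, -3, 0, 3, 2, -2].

Parseval: Σ|x[n]|² = (1/N)Σ|X[k]|², so Σ|X[k]|² = N·Σ|x[n]|² = 6·26.0000

Σ|X[k]|² = N·Σ|x[n]|² = 6·26.0000 = 156.0000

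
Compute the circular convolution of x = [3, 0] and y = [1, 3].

(x ⊛ y)[n] = Σ(m=0 to 1) x[m] · y[(n-m) mod 2]

Computing each output sample:
(x ⊛ y)[0] = 3
(x ⊛ y)[1] = 9

x ⊛ y = [3, 9]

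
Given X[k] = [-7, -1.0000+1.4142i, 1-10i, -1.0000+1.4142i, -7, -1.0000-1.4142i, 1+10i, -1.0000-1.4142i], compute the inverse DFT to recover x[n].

x[n] = (1/8) Σ(k=0 to 7) X[k] · e^(2πikn/8)

Computing each x[n]:
x[0] = -2
x[1] = 2
x[2] = -2
x[3] = -3
x[4] = -1
x[5] = 3
x[6] = -2
x[7] = -2

x = [-2, 2, -2, -3, -1, 3, -2, -2]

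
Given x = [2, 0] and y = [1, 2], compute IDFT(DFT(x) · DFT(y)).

(x ⊛ y)[n] = Σ(m=0 to 1) x[m] · y[(n-m) mod 2]

Computing each output sample:
(x ⊛ y)[0] = 2
(x ⊛ y)[1] = 4

x ⊛ y = [2, 4]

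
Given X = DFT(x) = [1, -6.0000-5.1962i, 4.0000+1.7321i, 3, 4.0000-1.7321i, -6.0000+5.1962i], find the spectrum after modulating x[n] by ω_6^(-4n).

Modulation property: DFT(ω_6^(-4n)·x[n]) = X[(k-4) mod 6], so circularly shift X by 4 positions.

X[k-4] = [4.0000+1.7321i, 3, 4.0000-1.7321i, -6.0000+5.1962i, 1, -6.0000-5.1962i]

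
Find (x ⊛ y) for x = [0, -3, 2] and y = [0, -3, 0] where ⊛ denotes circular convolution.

(x ⊛ y)[n] = Σ(m=0 to 2) x[m] · y[(n-m) mod 3]

Computing each output sample:
(x ⊛ y)[0] = -6
(x ⊛ y)[1] = 0
(x ⊛ y)[2] = 9

x ⊛ y = [-6, 0, 9]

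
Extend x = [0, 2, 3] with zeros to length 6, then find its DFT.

Original 3-point DFT: [5, -2.5000+0.8660i, -2.5000-0.8660i]
Zero-padded 6-point DFT provides frequency interpolation.

DFT_6([x, 0, ...]) = [5, -0.5000-4.3301i, -2.5000+0.8660i, 1, -2.5000-0.8660i, -0.5000+4.3301i]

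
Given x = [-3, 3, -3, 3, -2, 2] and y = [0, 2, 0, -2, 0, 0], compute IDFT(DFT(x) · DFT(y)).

(x ⊛ y)[n] = Σ(m=0 to 5) x[m] · y[(n-m) mod 6]

Computing each output sample:
(x ⊛ y)[0] = -2
(x ⊛ y)[1] = -2
(x ⊛ y)[2] = 2
(x ⊛ y)[3] = 0
(x ⊛ y)[4] = 0
(x ⊛ y)[5] = 2

x ⊛ y = [-2, -2, 2, 0, 0, 2]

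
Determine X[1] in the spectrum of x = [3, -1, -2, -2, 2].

X[1] = Σ(n=0 to 4) x[n] · ω_5^(1n) where ω_5 = e^(-2πi/5)
= (3)·ω_5^0 + (-1)·ω_5^1 + (-2)·ω_5^2 + (-2)·ω_5^3 + (2)·ω_5^4

X[1] = 6.5451+2.8532i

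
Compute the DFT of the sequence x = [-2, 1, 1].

X[k] = Σ(n=0 to 2) x[n] · ω_3^(nk)
where ω_3 = e^(-2πi/3)

Computing each X[k]:
X[0] = 0
X[1] = -3
X[2] = -3

X = [0, -3, -3]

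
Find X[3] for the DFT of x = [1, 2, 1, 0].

X[3] = Σ(n=0 to 3) x[n] · ω_4^(3n) where ω_4 = e^(-2πi/4)
= (1)·ω_4^0 + (2)·ω_4^3 + (1)·ω_4^6 + (0)·ω_4^9

X[3] = 2i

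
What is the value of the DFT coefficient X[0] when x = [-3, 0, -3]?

X[0] = Σ(n=0 to 2) x[n] · ω_3^0 = Σ x[n]
= (-3) + (0) + (-3)

X[0] = -6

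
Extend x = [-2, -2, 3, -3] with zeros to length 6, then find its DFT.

Original 4-point DFT: [-4, -5-1i, 6, -5+1i]
Zero-padded 6-point DFT provides frequency interpolation.

DFT_6([x, 0, ...]) = [-4, -1.5000-0.8660i, -5.5000+4.3301i, 6, -5.5000-4.3301i, -1.5000+0.8660i]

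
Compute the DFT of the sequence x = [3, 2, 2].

X[k] = Σ(n=0 to 2) x[n] · ω_3^(nk)
where ω_3 = e^(-2πi/3)

Computing each X[k]:
X[0] = 7
X[1] = 1
X[2] = 1

X = [7, 1, 1]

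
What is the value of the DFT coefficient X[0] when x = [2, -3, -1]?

X[0] = Σ(n=0 to 2) x[n] · ω_3^0 = Σ x[n]
= (2) + (-3) + (-1)

X[0] = -2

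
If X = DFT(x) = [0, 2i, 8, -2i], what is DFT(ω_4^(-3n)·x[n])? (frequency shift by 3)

Modulation property: DFT(ω_4^(-3n)·x[n]) = X[(k-3) mod 4], so circularly shift X by 3 positions.

X[k-3] = [2i, 8, -2i, 0]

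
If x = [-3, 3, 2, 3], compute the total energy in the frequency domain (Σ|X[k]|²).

Parseval: Σ|x[n]|² = (1/N)Σ|X[k]|², so Σ|X[k]|² = N·Σ|x[n]|² = 4·31.0000

Σ|X[k]|² = N·Σ|x[n]|² = 4·31.0000 = 124.0000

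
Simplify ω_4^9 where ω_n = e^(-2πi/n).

Since ω_4^4 = 1, powers reduce modulo 4.
9 mod 4 = 1
So ω_4^9 = ω_4^1 = e^(-2πi·1/4)

ω_4^9 = ω_4^1 = -1i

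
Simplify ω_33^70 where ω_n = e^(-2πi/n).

Since ω_33^33 = 1, powers reduce modulo 33.
70 mod 33 = 4
So ω_33^70 = ω_33^4 = e^(-2πi·4/33)

ω_33^70 = ω_33^4 = 0.7237-0.6901i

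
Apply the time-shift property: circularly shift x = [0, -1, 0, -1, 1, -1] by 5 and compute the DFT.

Time shift by 5: X_shifted[k] = ω_6^(5k) · X[k]
Shifted x = [-1, 0, -1, 1, -1, 0]

DFT(x[n-5]) = [-2, -1, 1, -4, 1, -1]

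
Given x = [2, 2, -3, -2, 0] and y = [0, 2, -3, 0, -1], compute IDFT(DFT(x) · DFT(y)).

(x ⊛ y)[n] = Σ(m=0 to 4) x[m] · y[(n-m) mod 5]

Computing each output sample:
(x ⊛ y)[0] = 4
(x ⊛ y)[1] = 7
(x ⊛ y)[2] = 0
(x ⊛ y)[3] = -12
(x ⊛ y)[4] = 3

x ⊛ y = [4, 7, 0, -12, 3]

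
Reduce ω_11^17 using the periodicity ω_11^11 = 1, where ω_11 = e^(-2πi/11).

Since ω_11^11 = 1, powers reduce modulo 11.
17 mod 11 = 6
So ω_11^17 = ω_11^6 = e^(-2πi·6/11)

ω_11^17 = ω_11^6 = -0.9595+0.2817i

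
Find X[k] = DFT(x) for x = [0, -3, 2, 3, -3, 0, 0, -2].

X[k] = Σ(n=0 to 7) x[n] · ω_8^(nk)
where ω_8 = e^(-2πi/8)

Computing each X[k]:
X[0] = -3
X[1] = -2.6569-3.4142i
X[2] = -5+4i
X[3] = 8.6569+0.5858i
X[4] = 1
X[5] = 8.6569-0.5858i
X[6] = -5-4i
X[7] = -2.6569+3.4142i

X = [-3, -2.6569-3.4142i, -5+4i, 8.6569+0.5858i, 1, 8.6569-0.5858i, -5-4i, -2.6569+3.4142i]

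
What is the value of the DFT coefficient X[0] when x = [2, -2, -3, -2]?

X[0] = Σ(n=0 to 3) x[n] · ω_4^0 = Σ x[n]
= (2) + (-2) + (-3) + (-2)

X[0] = -5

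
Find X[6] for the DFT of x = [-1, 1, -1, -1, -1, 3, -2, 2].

X[6] = Σ(n=0 to 7) x[n] · ω_8^(6n) where ω_8 = e^(-2πi/8)
= (-1)·ω_8^0 + (1)·ω_8^6 + (-1)·ω_8^12 + (-1)·ω_8^18 + (-1)·ω_8^24 + (3)·ω_8^30 + (-2)·ω_8^36 + (2)·ω_8^42

X[6] = 1+3i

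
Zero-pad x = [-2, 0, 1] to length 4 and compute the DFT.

Original 3-point DFT: [-1, -2.5000+0.8660i, -2.5000-0.8660i]
Zero-padded 4-point DFT provides frequency interpolation.

DFT_4([x, 0, ...]) = [-1, -3, -1, -3]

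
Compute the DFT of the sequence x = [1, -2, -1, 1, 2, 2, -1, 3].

X[k] = Σ(n=0 to 7) x[n] · ω_8^(nk)
where ω_8 = e^(-2πi/8)

Computing each X[k]:
X[0] = 5
X[1] = -2.4142+4.2426i
X[2] = 5+4i
X[3] = 0.4142+4.2426i
X[4] = -3
X[5] = 0.4142-4.2426i
X[6] = 5-4i
X[7] = -2.4142-4.2426i

X = [5, -2.4142+4.2426i, 5+4i, 0.4142+4.2426i, -3, 0.4142-4.2426i, 5-4i, -2.4142-4.2426i]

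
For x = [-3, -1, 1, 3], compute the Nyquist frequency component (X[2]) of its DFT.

X[2] = Σ(n=0 to 3) x[n] · ω_4^(2n) where ω_4 = e^(-2πi/4)
= (-3)·ω_4^0 + (-1)·ω_4^2 + (1)·ω_4^4 + (3)·ω_4^6

X[2] = -4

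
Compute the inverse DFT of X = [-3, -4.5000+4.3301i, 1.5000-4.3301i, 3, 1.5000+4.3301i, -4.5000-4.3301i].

x[n] = (1/6) Σ(k=0 to 5) X[k] · e^(2πikn/6)

Computing each x[n]:
x[0] = -1
x[1] = -2
x[2] = -2
x[3] = 1
x[4] = 3
x[5] = -2

x = [-1, -2, -2, 1, 3, -2]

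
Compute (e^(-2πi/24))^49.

Since ω_24^24 = 1, powers reduce modulo 24.
49 mod 24 = 1
So ω_24^49 = ω_24^1 = e^(-2πi·1/24)

ω_24^49 = ω_24^1 = 0.9659-0.2588i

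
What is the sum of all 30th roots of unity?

Sum of all nth roots of unity equals 0 for n > 1 (geometric series with r ≠ 1).

0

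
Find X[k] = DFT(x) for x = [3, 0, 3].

X[k] = Σ(n=0 to 2) x[n] · ω_3^(nk)
where ω_3 = e^(-2πi/3)

Computing each X[k]:
X[0] = 6
X[1] = 1.5000+2.5981i
X[2] = 1.5000-2.5981i

X = [6, 1.5000+2.5981i, 1.5000-2.5981i]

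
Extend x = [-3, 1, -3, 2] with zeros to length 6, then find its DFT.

Original 4-point DFT: [-3, 1i, -9, -1i]
Zero-padded 6-point DFT provides frequency interpolation.

DFT_6([x, 0, ...]) = [-3, -3.0000+1.7321i, -3.4641i, -9, 3.4641i, -3.0000-1.7321i]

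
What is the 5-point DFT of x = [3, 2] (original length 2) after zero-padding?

Original 2-point DFT: [5, 1]
Zero-padded 5-point DFT provides frequency interpolation.

DFT_5([x, 0, ...]) = [5, 3.6180-1.9021i, 1.3820-1.1756i, 1.3820+1.1756i, 3.6180+1.9021i]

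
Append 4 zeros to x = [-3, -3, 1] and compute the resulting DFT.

Original 3-point DFT: [-5, -2.0000+3.4641i, -2.0000-3.4641i]
Zero-padded 7-point DFT provides frequency interpolation.

DFT_7([x, 0, ...]) = [-5, -5.0930+1.3706i, -3.2334+3.3587i, 0.3264+2.0835i, 0.3264-2.0835i, -3.2334-3.3587i, -5.0930-1.3706i]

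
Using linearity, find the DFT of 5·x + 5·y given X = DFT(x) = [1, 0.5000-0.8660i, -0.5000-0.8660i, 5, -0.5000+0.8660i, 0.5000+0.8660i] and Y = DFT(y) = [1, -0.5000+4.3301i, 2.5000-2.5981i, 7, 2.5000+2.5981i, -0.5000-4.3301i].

By linearity: DFT(5x + 5y) = 5·DFT(x) + 5·DFT(y)
= 5·[1, 0.5000-0.8660i, -0.5000-0.8660i, 5, -0.5000+0.8660i, 0.5000+0.8660i] + 5·[1, -0.5000+4.3301i, 2.5000-2.5981i, 7, 2.5000+2.5981i, -0.5000-4.3301i]

Computing element-wise:
Z[0] = 5·(1) + 5·(1) = 10
Z[1] = 5·(0.5000-0.8660i) + 5·(-0.5000+4.3301i) = 17.3205i
Z[2] = 5·(-0.5000-0.8660i) + 5·(2.5000-2.5981i) = 10.0000-17.3205i
Z[3] = 5·(5) + 5·(7) = 60
Z[4] = 5·(-0.5000+0.8660i) + 5·(2.5000+2.5981i) = 10.0000+17.3205i
Z[5] = 5·(0.5000+0.8660i) + 5·(-0.5000-4.3301i) = -17.3205i

DFT(5x + 5y) = 5·X + 5·Y = [10, 17.3205i, 10.0000-17.3205i, 60, 10.0000+17.3205i, -17.3205i]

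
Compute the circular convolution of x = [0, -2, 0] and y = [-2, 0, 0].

(x ⊛ y)[n] = Σ(m=0 to 2) x[m] · y[(n-m) mod 3]

Computing each output sample:
(x ⊛ y)[0] = 0
(x ⊛ y)[1] = 4
(x ⊛ y)[2] = 0

x ⊛ y = [0, 4, 0]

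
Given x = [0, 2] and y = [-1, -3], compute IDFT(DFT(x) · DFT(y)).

(x ⊛ y)[n] = Σ(m=0 to 1) x[m] · y[(n-m) mod 2]

Computing each output sample:
(x ⊛ y)[0] = -6
(x ⊛ y)[1] = -2

x ⊛ y = [-6, -2]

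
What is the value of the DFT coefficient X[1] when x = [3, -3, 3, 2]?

X[1] = Σ(n=0 to 3) x[n] · ω_4^(1n) where ω_4 = e^(-2πi/4)
= (3)·ω_4^0 + (-3)·ω_4^1 + (3)·ω_4^2 + (2)·ω_4^3

X[1] = 5i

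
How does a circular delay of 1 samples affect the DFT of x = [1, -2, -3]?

Time shift by 1: X_shifted[k] = ω_3^(1k) · X[k]
Shifted x = [-3, 1, -2]

DFT(x[n-1]) = [-4, -2.5000-2.5981i, -2.5000+2.5981i]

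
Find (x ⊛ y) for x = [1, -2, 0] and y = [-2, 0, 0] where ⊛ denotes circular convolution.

(x ⊛ y)[n] = Σ(m=0 to 2) x[m] · y[(n-m) mod 3]

Computing each output sample:
(x ⊛ y)[0] = -2
(x ⊛ y)[1] = 4
(x ⊛ y)[2] = 0

x ⊛ y = [-2, 4, 0]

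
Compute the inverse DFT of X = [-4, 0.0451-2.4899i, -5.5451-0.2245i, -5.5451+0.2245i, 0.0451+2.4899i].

x[n] = (1/5) Σ(k=0 to 4) X[k] · e^(2πikn/5)

Computing each x[n]:
x[0] = -3
x[1] = 2
x[2] = -1
x[3] = -2
x[4] = 0

x = [-3, 2, -1, -2, 0]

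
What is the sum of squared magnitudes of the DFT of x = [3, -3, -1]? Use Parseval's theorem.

Parseval: Σ|x[n]|² = (1/N)Σ|X[k]|², so Σ|X[k]|² = N·Σ|x[n]|² = 3·19.0000

Σ|X[k]|² = N·Σ|x[n]|² = 3·19.0000 = 57.0000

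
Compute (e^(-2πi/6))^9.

Since ω_6^6 = 1, powers reduce modulo 6.
9 mod 6 = 3
So ω_6^9 = ω_6^3 = e^(-2πi·3/6)

ω_6^9 = ω_6^3 = -1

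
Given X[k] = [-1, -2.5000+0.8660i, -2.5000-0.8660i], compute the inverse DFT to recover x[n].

x[n] = (1/3) Σ(k=0 to 2) X[k] · e^(2πikn/3)

Computing each x[n]:
x[0] = -2
x[1] = 0
x[2] = 1

x = [-2, 0, 1]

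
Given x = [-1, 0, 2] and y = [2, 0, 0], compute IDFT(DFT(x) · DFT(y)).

(x ⊛ y)[n] = Σ(m=0 to 2) x[m] · y[(n-m) mod 3]

Computing each output sample:
(x ⊛ y)[0] = -2
(x ⊛ y)[1] = 0
(x ⊛ y)[2] = 4

x ⊛ y = [-2, 0, 4]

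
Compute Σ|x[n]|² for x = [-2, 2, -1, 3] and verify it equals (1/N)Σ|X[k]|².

Time domain:
Σ|x[n]|² = |-2|² + |2|² + |-1|² + |3|² = 18.0000

Frequency domain:
(1/4)Σ|X[k]|² = (1/4)(|2|² + |-1+1i|² + |-8|² + |-1-1i|²) = (1/4)·72.0000 = 18.0000

Both sides agree, confirming Parseval's theorem.

Σ|x[n]|² = (1/N)Σ|X[k]|² = 18.0000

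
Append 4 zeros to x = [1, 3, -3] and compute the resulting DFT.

Original 3-point DFT: [1, 1.0000-5.1962i, 1.0000+5.1962i]
Zero-padded 7-point DFT provides frequency interpolation.

DFT_7([x, 0, ...]) = [1, 3.5380+0.5793i, 3.0353-4.2264i, -3.5734-3.6471i, -3.5734+3.6471i, 3.0353+4.2264i, 3.5380-0.5793i]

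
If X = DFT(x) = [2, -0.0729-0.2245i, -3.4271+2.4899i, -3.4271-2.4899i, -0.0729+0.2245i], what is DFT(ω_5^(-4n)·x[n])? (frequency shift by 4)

Modulation property: DFT(ω_5^(-4n)·x[n]) = X[(k-4) mod 5], so circularly shift X by 4 positions.

X[k-4] = [-0.0729-0.2245i, -3.4271+2.4899i, -3.4271-2.4899i, -0.0729+0.2245i, 2]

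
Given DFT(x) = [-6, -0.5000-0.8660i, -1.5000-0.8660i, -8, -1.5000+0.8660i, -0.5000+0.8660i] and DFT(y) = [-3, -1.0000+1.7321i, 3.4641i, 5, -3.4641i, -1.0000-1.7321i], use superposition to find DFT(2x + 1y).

By linearity: DFT(2x + 1y) = 2·DFT(x) + 1·DFT(y)
= 2·[-6, -0.5000-0.8660i, -1.5000-0.8660i, -8, -1.5000+0.8660i, -0.5000+0.8660i] + 1·[-3, -1.0000+1.7321i, 3.4641i, 5, -3.4641i, -1.0000-1.7321i]

Computing element-wise:
Z[0] = 2·(-6) + 1·(-3) = -15
Z[1] = 2·(-0.5000-0.8660i) + 1·(-1.0000+1.7321i) = -2.0000+0.0001i
Z[2] = 2·(-1.5000-0.8660i) + 1·(3.4641i) = -3.0000+1.7321i
Z[3] = 2·(-8) + 1·(5) = -11
Z[4] = 2·(-1.5000+0.8660i) + 1·(-3.4641i) = -3.0000-1.7321i
Z[5] = 2·(-0.5000+0.8660i) + 1·(-1.0000-1.7321i) = -2.0000-0.0001i

DFT(2x + 1y) = 2·X + 1·Y = [-15, -2.0000+0.0001i, -3.0000+1.7321i, -11, -3.0000-1.7321i, -2.0000-0.0001i]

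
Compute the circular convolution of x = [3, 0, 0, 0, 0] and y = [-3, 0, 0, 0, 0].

(x ⊛ y)[n] = Σ(m=0 to 4) x[m] · y[(n-m) mod 5]

Computing each output sample:
(x ⊛ y)[0] = -9
(x ⊛ y)[1] = 0
(x ⊛ y)[2] = 0
(x ⊛ y)[3] = 0
(x ⊛ y)[4] = 0

x ⊛ y = [-9, 0, 0, 0, 0]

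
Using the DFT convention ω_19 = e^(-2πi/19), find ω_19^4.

ω_19^4 = e^(-2πi·4/19)
= cos(-2π·4/19) + i·sin(-2π·4/19)
= cos(-8π/19) + i·sin(-8π/19)

ω_19^4 = cos(-8π/19) + i·sin(-8π/19) = 0.2455-0.9694i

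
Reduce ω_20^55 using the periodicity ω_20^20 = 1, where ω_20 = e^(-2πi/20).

Since ω_20^20 = 1, powers reduce modulo 20.
55 mod 20 = 15
So ω_20^55 = ω_20^15 = e^(-2πi·15/20)

ω_20^55 = ω_20^15 = 1i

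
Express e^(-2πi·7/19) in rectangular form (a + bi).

ω_19^7 = e^(-2πi·7/19)
= cos(-2π·7/19) + i·sin(-2π·7/19)
= cos(-14π/19) + i·sin(-14π/19)

ω_19^7 = cos(-14π/19) + i·sin(-14π/19) = -0.6773-0.7357i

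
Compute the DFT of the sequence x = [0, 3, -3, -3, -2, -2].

X[k] = Σ(n=0 to 5) x[n] · ω_6^(nk)
where ω_6 = e^(-2πi/6)

Computing each X[k]:
X[0] = -7
X[1] = 6.0000-3.4641i
X[2] = -1.0000-5.1962i
X[3] = -3
X[4] = -1.0000+5.1962i
X[5] = 6.0000+3.4641i

X = [-7, 6.0000-3.4641i, -1.0000-5.1962i, -3, -1.0000+5.1962i, 6.0000+3.4641i]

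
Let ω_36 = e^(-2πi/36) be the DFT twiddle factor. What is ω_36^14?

ω_36^14 = e^(-2πi·14/36)
= cos(-2π·14/36) + i·sin(-2π·14/36)
= cos(-28π/36) + i·sin(-28π/36)

ω_36^14 = cos(-28π/36) + i·sin(-28π/36) = -0.7660-0.6428i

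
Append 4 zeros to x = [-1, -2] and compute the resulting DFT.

Original 2-point DFT: [-3, 1]
Zero-padded 6-point DFT provides frequency interpolation.

DFT_6([x, 0, ...]) = [-3, -2.0000+1.7321i, 1.7321i, 1, -1.7321i, -2.0000-1.7321i]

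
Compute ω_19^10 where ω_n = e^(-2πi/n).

ω_19^10 = e^(-2πi·10/19)
= cos(-2π·10/19) + i·sin(-2π·10/19)
= cos(-20π/19) + i·sin(-20π/19)

ω_19^10 = cos(-20π/19) + i·sin(-20π/19) = -0.9864+0.1646i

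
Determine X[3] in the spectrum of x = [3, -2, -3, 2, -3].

X[3] = Σ(n=0 to 4) x[n] · ω_5^(3n) where ω_5 = e^(-2πi/5)
= (3)·ω_5^0 + (-2)·ω_5^3 + (-3)·ω_5^6 + (2)·ω_5^9 + (-3)·ω_5^12

X[3] = 6.7361+5.3431i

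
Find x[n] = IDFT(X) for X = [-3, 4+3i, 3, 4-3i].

x[n] = (1/4) Σ(k=0 to 3) X[k] · e^(2πikn/4)

Computing each x[n]:
x[0] = 2
x[1] = -3
x[2] = -2
x[3] = 0

x = [2, -3, -2, 0]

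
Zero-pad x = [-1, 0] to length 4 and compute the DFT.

Original 2-point DFT: [-1, -1]
Zero-padded 4-point DFT provides frequency interpolation.

DFT_4([x, 0, ...]) = [-1, -1, -1, -1]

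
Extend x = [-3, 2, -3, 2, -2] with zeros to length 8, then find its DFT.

Original 5-point DFT: [-4, -2.1910-0.8653i, -3.3090-7.1064i, -3.3090+7.1064i, -2.1910+0.8653i]
Zero-padded 8-point DFT provides frequency interpolation.

DFT_8([x, 0, ...]) = [-4, -1.0000+0.1716i, -2, -1.0000-5.8284i, -12, -1.0000+5.8284i, -2, -1.0000-0.1716i]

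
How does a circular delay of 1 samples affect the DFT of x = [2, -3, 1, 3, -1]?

Time shift by 1: X_shifted[k] = ω_5^(1k) · X[k]
Shifted x = [-1, 2, -3, 1, 3]

DFT(x[n-1]) = [2, 2.1631+3.3022i, -5.6631-3.2164i, -5.6631+3.2164i, 2.1631-3.3022i]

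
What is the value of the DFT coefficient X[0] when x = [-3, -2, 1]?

X[0] = Σ(n=0 to 2) x[n] · ω_3^0 = Σ x[n]
= (-3) + (-2) + (1)

X[0] = -4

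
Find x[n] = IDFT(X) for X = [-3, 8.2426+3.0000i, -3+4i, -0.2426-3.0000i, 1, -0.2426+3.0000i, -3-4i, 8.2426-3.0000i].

x[n] = (1/8) Σ(k=0 to 7) X[k] · e^(2πikn/8)

Computing each x[n]:
x[0] = 1
x[1] = 0
x[2] = -1
x[3] = -1
x[4] = -3
x[5] = -3
x[6] = 2
x[7] = 2

x = [1, 0, -1, -1, -3, -3, 2, 2]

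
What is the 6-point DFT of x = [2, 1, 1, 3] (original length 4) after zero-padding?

Original 4-point DFT: [7, 1+2i, -1, 1-2i]
Zero-padded 6-point DFT provides frequency interpolation.

DFT_6([x, 0, ...]) = [7, -1.0000-1.7321i, 4, -1, 4, -1.0000+1.7321i]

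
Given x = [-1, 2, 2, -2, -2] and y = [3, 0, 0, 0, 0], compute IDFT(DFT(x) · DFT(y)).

(x ⊛ y)[n] = Σ(m=0 to 4) x[m] · y[(n-m) mod 5]

Computing each output sample:
(x ⊛ y)[0] = -3
(x ⊛ y)[1] = 6
(x ⊛ y)[2] = 6
(x ⊛ y)[3] = -6
(x ⊛ y)[4] = -6

x ⊛ y = [-3, 6, 6, -6, -6]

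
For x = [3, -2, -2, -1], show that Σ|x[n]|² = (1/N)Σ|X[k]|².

Time domain:
Σ|x[n]|² = |3|² + |-2|² + |-2|² + |-1|² = 18.0000

Frequency domain:
(1/4)Σ|X[k]|² = (1/4)(|-2|² + |5+1i|² + |4|² + |5-1i|²) = (1/4)·72.0000 = 18.0000

Both sides agree, confirming Parseval's theorem.

Σ|x[n]|² = (1/N)Σ|X[k]|² = 18.0000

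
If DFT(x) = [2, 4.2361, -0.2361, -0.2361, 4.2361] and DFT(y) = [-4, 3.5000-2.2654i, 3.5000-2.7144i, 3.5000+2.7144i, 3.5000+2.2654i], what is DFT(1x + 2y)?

By linearity: DFT(1x + 2y) = 1·DFT(x) + 2·DFT(y)
= 1·[2, 4.2361, -0.2361, -0.2361, 4.2361] + 2·[-4, 3.5000-2.2654i, 3.5000-2.7144i, 3.5000+2.7144i, 3.5000+2.2654i]

Computing element-wise:
Z[0] = 1·(2) + 2·(-4) = -6
Z[1] = 1·(4.2361) + 2·(3.5000-2.2654i) = 11.2361-4.5308i
Z[2] = 1·(-0.2361) + 2·(3.5000-2.7144i) = 6.7639-5.4288i
Z[3] = 1·(-0.2361) + 2·(3.5000+2.7144i) = 6.7639+5.4288i
Z[4] = 1·(4.2361) + 2·(3.5000+2.2654i) = 11.2361+4.5308i

DFT(1x + 2y) = 1·X + 2·Y = [-6, 11.2361-4.5308i, 6.7639-5.4288i, 6.7639+5.4288i, 11.2361+4.5308i]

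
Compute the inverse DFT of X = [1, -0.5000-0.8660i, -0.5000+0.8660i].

x[n] = (1/3) Σ(k=0 to 2) X[k] · e^(2πikn/3)

Computing each x[n]:
x[0] = 0
x[1] = 1
x[2] = 0

x = [0, 1, 0]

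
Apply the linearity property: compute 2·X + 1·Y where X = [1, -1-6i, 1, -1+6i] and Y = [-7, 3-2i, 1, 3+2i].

By linearity: DFT(2x + 1y) = 2·DFT(x) + 1·DFT(y)
= 2·[1, -1-6i, 1, -1+6i] + 1·[-7, 3-2i, 1, 3+2i]

Computing element-wise:
Z[0] = 2·(1) + 1·(-7) = -5
Z[1] = 2·(-1-6i) + 1·(3-2i) = 1-14i
Z[2] = 2·(1) + 1·(1) = 3
Z[3] = 2·(-1+6i) + 1·(3+2i) = 1+14i

DFT(2x + 1y) = 2·X + 1·Y = [-5, 1-14i, 3, 1+14i]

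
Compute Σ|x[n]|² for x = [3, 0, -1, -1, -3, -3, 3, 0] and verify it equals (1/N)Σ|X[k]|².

Time domain:
Σ|x[n]|² = |3|² + |0|² + |-1|² + |-1|² + |-3|² + |-3|² + |3|² + |0|² = 38.0000

Frequency domain:
(1/8)Σ|X[k]|² = (1/8)(|-2|² + |8.8284+2.5858i|² + |-2+2i|² + |3.1716-5.4142i|² + |6|² + |3.1716+5.4142i|² + |-2-2i|² + |8.8284-2.5858i|²) = (1/8)·304.0000 = 38.0000

Both sides agree, confirming Parseval's theorem.

Σ|x[n]|² = (1/N)Σ|X[k]|² = 38.0000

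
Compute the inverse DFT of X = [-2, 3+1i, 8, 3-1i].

x[n] = (1/4) Σ(k=0 to 3) X[k] · e^(2πikn/4)

Computing each x[n]:
x[0] = 3
x[1] = -3
x[2] = 0
x[3] = -2

x = [3, -3, 0, -2]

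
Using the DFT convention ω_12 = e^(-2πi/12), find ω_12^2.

ω_12^2 = e^(-2πi·2/12)
= cos(-2π·2/12) + i·sin(-2π·2/12)
= cos(-4π/12) + i·sin(-4π/12)

ω_12^2 = cos(-4π/12) + i·sin(-4π/12) = 0.5000-0.8660i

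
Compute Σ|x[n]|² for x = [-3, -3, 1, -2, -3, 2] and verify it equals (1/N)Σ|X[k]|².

Time domain:
Σ|x[n]|² = |-3|² + |-3|² + |1|² + |-2|² + |-3|² + |2|² = 36.0000

Frequency domain:
(1/6)Σ|X[k]|² = (1/6)(|-8|² + |-0.5000+0.8660i|² + |-3.5000+7.7942i|² + |-2|² + |-3.5000-7.7942i|² + |-0.5000-0.8660i|²) = (1/6)·216.0000 = 36.0000

Both sides agree, confirming Parseval's theorem.

Σ|x[n]|² = (1/N)Σ|X[k]|² = 36.0000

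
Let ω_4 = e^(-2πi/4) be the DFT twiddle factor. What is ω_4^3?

ω_4^3 = e^(-2πi·3/4)
= cos(-2π·3/4) + i·sin(-2π·3/4)
= cos(-6π/4) + i·sin(-6π/4)

ω_4^3 = cos(-6π/4) + i·sin(-6π/4) = 1i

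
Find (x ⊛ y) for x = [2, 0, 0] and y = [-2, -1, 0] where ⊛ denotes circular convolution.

(x ⊛ y)[n] = Σ(m=0 to 2) x[m] · y[(n-m) mod 3]

Computing each output sample:
(x ⊛ y)[0] = -4
(x ⊛ y)[1] = -2
(x ⊛ y)[2] = 0

x ⊛ y = [-4, -2, 0]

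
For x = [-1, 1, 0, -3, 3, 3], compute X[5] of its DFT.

X[5] = Σ(n=0 to 5) x[n] · ω_6^(5n) where ω_6 = e^(-2πi/6)
= (-1)·ω_6^0 + (1)·ω_6^5 + (0)·ω_6^10 + (-3)·ω_6^15 + (3)·ω_6^20 + (3)·ω_6^25

X[5] = 2.5000-4.3301i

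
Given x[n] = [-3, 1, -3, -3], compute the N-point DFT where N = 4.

X[k] = Σ(n=0 to 3) x[n] · ω_4^(nk)
where ω_4 = e^(-2πi/4)

Computing each X[k]:
X[0] = -8
X[1] = -4i
X[2] = -4
X[3] = 4i

X = [-8, -4i, -4, 4i]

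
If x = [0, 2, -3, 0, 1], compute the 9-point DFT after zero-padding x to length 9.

Original 5-point DFT: [0, 3.3541+0.8123i, -3.3541-3.4410i, -3.3541+3.4410i, 3.3541-0.8123i]
Zero-padded 9-point DFT provides frequency interpolation.

DFT_9([x, 0, ...]) = [0, 0.0715+1.3268i, 3.9324-0.3008i, -5.1962i, -4.0039-1.6276i, -4.0039+1.6276i, 5.1962i, 3.9324+0.3008i, 0.0715-1.3268i]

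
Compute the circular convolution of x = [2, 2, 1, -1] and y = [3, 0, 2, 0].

(x ⊛ y)[n] = Σ(m=0 to 3) x[m] · y[(n-m) mod 4]

Computing each output sample:
(x ⊛ y)[0] = 8
(x ⊛ y)[1] = 4
(x ⊛ y)[2] = 7
(x ⊛ y)[3] = 1

x ⊛ y = [8, 4, 7, 1]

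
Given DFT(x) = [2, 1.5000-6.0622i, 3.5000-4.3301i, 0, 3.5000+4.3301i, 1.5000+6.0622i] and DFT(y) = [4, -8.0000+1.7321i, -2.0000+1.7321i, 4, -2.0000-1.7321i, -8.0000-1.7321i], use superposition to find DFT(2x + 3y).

By linearity: DFT(2x + 3y) = 2·DFT(x) + 3·DFT(y)
= 2·[2, 1.5000-6.0622i, 3.5000-4.3301i, 0, 3.5000+4.3301i, 1.5000+6.0622i] + 3·[4, -8.0000+1.7321i, -2.0000+1.7321i, 4, -2.0000-1.7321i, -8.0000-1.7321i]

Computing element-wise:
Z[0] = 2·(2) + 3·(4) = 16
Z[1] = 2·(1.5000-6.0622i) + 3·(-8.0000+1.7321i) = -21.0000-6.9281i
Z[2] = 2·(3.5000-4.3301i) + 3·(-2.0000+1.7321i) = 1.0000-3.4639i
Z[3] = 2·(0) + 3·(4) = 12
Z[4] = 2·(3.5000+4.3301i) + 3·(-2.0000-1.7321i) = 1.0000+3.4639i
Z[5] = 2·(1.5000+6.0622i) + 3·(-8.0000-1.7321i) = -21.0000+6.9281i

DFT(2x + 3y) = 2·X + 3·Y = [16, -21.0000-6.9281i, 1.0000-3.4639i, 12, 1.0000+3.4639i, -21.0000+6.9281i]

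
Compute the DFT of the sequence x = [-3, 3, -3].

X[k] = Σ(n=0 to 2) x[n] · ω_3^(nk)
where ω_3 = e^(-2πi/3)

Computing each X[k]:
X[0] = -3
X[1] = -3.0000-5.1962i
X[2] = -3.0000+5.1962i

X = [-3, -3.0000-5.1962i, -3.0000+5.1962i]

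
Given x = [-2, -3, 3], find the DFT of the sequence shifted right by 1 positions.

Time shift by 1: X_shifted[k] = ω_3^(1k) · X[k]
Shifted x = [3, -2, -3]

DFT(x[n-1]) = [-2, 5.5000-0.8660i, 5.5000+0.8660i]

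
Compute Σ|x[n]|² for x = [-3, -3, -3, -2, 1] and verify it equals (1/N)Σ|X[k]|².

Time domain:
Σ|x[n]|² = |-3|² + |-3|² + |-3|² + |-2|² + |1|² = 32.0000

Frequency domain:
(1/5)Σ|X[k]|² = (1/5)(|-10|² + |0.4271+4.3920i|² + |-2.9271+1.4001i|² + |-2.9271-1.4001i|² + |0.4271-4.3920i|²) = (1/5)·160.0000 = 32.0000

Both sides agree, confirming Parseval's theorem.

Σ|x[n]|² = (1/N)Σ|X[k]|² = 32.0000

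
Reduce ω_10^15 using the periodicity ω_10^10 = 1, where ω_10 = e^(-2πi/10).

Since ω_10^10 = 1, powers reduce modulo 10.
15 mod 10 = 5
So ω_10^15 = ω_10^5 = e^(-2πi·5/10)

ω_10^15 = ω_10^5 = -1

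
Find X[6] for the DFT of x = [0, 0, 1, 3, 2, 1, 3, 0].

X[6] = Σ(n=0 to 7) x[n] · ω_8^(6n) where ω_8 = e^(-2πi/8)
= (0)·ω_8^0 + (0)·ω_8^6 + (1)·ω_8^12 + (3)·ω_8^18 + (2)·ω_8^24 + (1)·ω_8^30 + (3)·ω_8^36 + (0)·ω_8^42

X[6] = -2-2i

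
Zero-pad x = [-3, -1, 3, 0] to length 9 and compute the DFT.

Original 4-point DFT: [-1, -6+1i, 1, -6-1i]
Zero-padded 9-point DFT provides frequency interpolation.

DFT_9([x, 0, ...]) = [-1, -3.2451-2.3116i, -5.9927-0.0413i, -4.0000+3.4641i, 0.2378+2.2704i, 0.2378-2.2704i, -4.0000-3.4641i, -5.9927+0.0413i, -3.2451+2.3116i]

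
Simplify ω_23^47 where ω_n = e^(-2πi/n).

Since ω_23^23 = 1, powers reduce modulo 23.
47 mod 23 = 1
So ω_23^47 = ω_23^1 = e^(-2πi·1/23)

ω_23^47 = ω_23^1 = 0.9629-0.2698i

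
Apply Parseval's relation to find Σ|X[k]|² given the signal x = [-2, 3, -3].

Parseval: Σ|x[n]|² = (1/N)Σ|X[k]|², so Σ|X[k]|² = N·Σ|x[n]|² = 3·22.0000

Σ|X[k]|² = N·Σ|x[n]|² = 3·22.0000 = 66.0000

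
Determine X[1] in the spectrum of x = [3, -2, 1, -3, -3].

X[1] = Σ(n=0 to 4) x[n] · ω_5^(1n) where ω_5 = e^(-2πi/5)
= (3)·ω_5^0 + (-2)·ω_5^1 + (1)·ω_5^2 + (-3)·ω_5^3 + (-3)·ω_5^4

X[1] = 3.0729-3.3022i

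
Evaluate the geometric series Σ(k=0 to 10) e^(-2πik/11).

Sum of all nth roots of unity equals 0 for n > 1 (geometric series with r ≠ 1).

0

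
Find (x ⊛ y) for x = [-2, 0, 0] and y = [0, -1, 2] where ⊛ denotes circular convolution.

(x ⊛ y)[n] = Σ(m=0 to 2) x[m] · y[(n-m) mod 3]

Computing each output sample:
(x ⊛ y)[0] = 0
(x ⊛ y)[1] = 2
(x ⊛ y)[2] = -4

x ⊛ y = [0, 2, -4]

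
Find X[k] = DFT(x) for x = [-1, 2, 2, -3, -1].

X[k] = Σ(n=0 to 4) x[n] · ω_5^(nk)
where ω_5 = e^(-2πi/5)

Computing each X[k]:
X[0] = -1
X[1] = 0.1180-5.7921i
X[2] = -2.1180+2.9919i
X[3] = -2.1180-2.9919i
X[4] = 0.1180+5.7921i

X = [-1, 0.1180-5.7921i, -2.1180+2.9919i, -2.1180-2.9919i, 0.1180+5.7921i]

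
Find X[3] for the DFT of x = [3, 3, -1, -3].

X[3] = Σ(n=0 to 3) x[n] · ω_4^(3n) where ω_4 = e^(-2πi/4)
= (3)·ω_4^0 + (3)·ω_4^3 + (-1)·ω_4^6 + (-3)·ω_4^9

X[3] = 4+6i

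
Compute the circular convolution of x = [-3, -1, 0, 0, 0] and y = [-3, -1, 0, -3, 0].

(x ⊛ y)[n] = Σ(m=0 to 4) x[m] · y[(n-m) mod 5]

Computing each output sample:
(x ⊛ y)[0] = 9
(x ⊛ y)[1] = 6
(x ⊛ y)[2] = 1
(x ⊛ y)[3] = 9
(x ⊛ y)[4] = 3

x ⊛ y = [9, 6, 1, 9, 3]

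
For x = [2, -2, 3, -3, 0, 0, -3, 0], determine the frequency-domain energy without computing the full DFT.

Parseval: Σ|x[n]|² = (1/N)Σ|X[k]|², so Σ|X[k]|² = N·Σ|x[n]|² = 8·35.0000

Σ|X[k]|² = N·Σ|x[n]|² = 8·35.0000 = 280.0000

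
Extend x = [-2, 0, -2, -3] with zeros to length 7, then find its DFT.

Original 4-point DFT: [-7, -3i, -1, 3i]
Zero-padded 7-point DFT provides frequency interpolation.

DFT_7([x, 0, ...]) = [-7, 1.1479+3.2515i, -2.0685-3.2133i, -2.5794+1.3611i, -2.5794-1.3611i, -2.0685+3.2133i, 1.1479-3.2515i]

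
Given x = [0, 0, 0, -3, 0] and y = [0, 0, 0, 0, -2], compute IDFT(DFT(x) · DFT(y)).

(x ⊛ y)[n] = Σ(m=0 to 4) x[m] · y[(n-m) mod 5]

Computing each output sample:
(x ⊛ y)[0] = 0
(x ⊛ y)[1] = 0
(x ⊛ y)[2] = 6
(x ⊛ y)[3] = 0
(x ⊛ y)[4] = 0

x ⊛ y = [0, 0, 6, 0, 0]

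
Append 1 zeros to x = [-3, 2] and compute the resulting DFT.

Original 2-point DFT: [-1, -5]
Zero-padded 3-point DFT provides frequency interpolation.

DFT_3([x, 0, ...]) = [-1, -4.0000-1.7321i, -4.0000+1.7321i]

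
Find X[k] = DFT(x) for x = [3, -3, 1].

X[k] = Σ(n=0 to 2) x[n] · ω_3^(nk)
where ω_3 = e^(-2πi/3)

Computing each X[k]:
X[0] = 1
X[1] = 4.0000+3.4641i
X[2] = 4.0000-3.4641i

X = [1, 4.0000+3.4641i, 4.0000-3.4641i]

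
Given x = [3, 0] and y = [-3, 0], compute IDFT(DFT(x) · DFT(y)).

(x ⊛ y)[n] = Σ(m=0 to 1) x[m] · y[(n-m) mod 2]

Computing each output sample:
(x ⊛ y)[0] = -9
(x ⊛ y)[1] = 0

x ⊛ y = [-9, 0]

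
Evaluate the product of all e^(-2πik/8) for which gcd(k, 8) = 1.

The primitive 8th roots of unity are ω_8^k for k coprime to 8: k ∈ {1, 3, 5, 7}
Their product equals the constant term of the cyclotomic polynomial Φ_8(x) up to sign.
For n ≥ 3, the product of all primitive nth roots of unity is 1. (For n=1 it is 1; for n=2 it is -1.)

1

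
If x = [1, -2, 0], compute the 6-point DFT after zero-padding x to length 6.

Original 3-point DFT: [-1, 2.0000+1.7321i, 2.0000-1.7321i]
Zero-padded 6-point DFT provides frequency interpolation.

DFT_6([x, 0, ...]) = [-1, 1.7321i, 2.0000+1.7321i, 3, 2.0000-1.7321i, -1.7321i]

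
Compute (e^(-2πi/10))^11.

Since ω_10^10 = 1, powers reduce modulo 10.
11 mod 10 = 1
So ω_10^11 = ω_10^1 = e^(-2πi·1/10)

ω_10^11 = ω_10^1 = 0.8090-0.5878i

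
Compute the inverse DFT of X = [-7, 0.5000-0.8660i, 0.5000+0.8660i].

x[n] = (1/3) Σ(k=0 to 2) X[k] · e^(2πikn/3)

Computing each x[n]:
x[0] = -2
x[1] = -2
x[2] = -3

x = [-2, -2, -3]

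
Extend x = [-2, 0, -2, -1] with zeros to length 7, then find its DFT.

Original 4-point DFT: [-5, -1i, -3, 1i]
Zero-padded 7-point DFT provides frequency interpolation.

DFT_7([x, 0, ...]) = [-5, -0.6540+2.3837i, -0.8216-1.6496i, -3.0245-0.5887i, -3.0245+0.5887i, -0.8216+1.6496i, -0.6540-2.3837i]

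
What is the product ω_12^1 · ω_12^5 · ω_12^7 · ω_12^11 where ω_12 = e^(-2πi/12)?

The primitive 12th roots of unity are ω_12^k for k coprime to 12: k ∈ {1, 5, 7, 11}
Their product equals the constant term of the cyclotomic polynomial Φ_12(x) up to sign.
For n ≥ 3, the product of all primitive nth roots of unity is 1. (For n=1 it is 1; for n=2 it is -1.)

1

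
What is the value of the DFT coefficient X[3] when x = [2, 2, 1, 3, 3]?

X[3] = Σ(n=0 to 4) x[n] · ω_5^(3n) where ω_5 = e^(-2πi/5)
= (2)·ω_5^0 + (2)·ω_5^3 + (1)·ω_5^6 + (3)·ω_5^9 + (3)·ω_5^12

X[3] = -0.8090+1.3143i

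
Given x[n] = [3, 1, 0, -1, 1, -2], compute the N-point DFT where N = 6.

X[k] = Σ(n=0 to 5) x[n] · ω_6^(nk)
where ω_6 = e^(-2πi/6)

Computing each X[k]:
X[0] = 2
X[1] = 3.0000-1.7321i
X[2] = 2.0000-3.4641i
X[3] = 6
X[4] = 2.0000+3.4641i
X[5] = 3.0000+1.7321i

X = [2, 3.0000-1.7321i, 2.0000-3.4641i, 6, 2.0000+3.4641i, 3.0000+1.7321i]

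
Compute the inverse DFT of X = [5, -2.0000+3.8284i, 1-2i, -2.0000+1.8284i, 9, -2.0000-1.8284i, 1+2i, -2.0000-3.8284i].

x[n] = (1/8) Σ(k=0 to 7) X[k] · e^(2πikn/8)

Computing each x[n]:
x[0] = 1
x[1] = -1
x[2] = 1
x[3] = -2
x[4] = 3
x[5] = 1
x[6] = 2
x[7] = 0

x = [1, -1, 1, -2, 3, 1, 2, 0]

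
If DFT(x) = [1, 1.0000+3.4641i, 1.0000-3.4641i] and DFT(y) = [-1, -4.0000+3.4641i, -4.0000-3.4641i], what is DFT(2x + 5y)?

By linearity: DFT(2x + 5y) = 2·DFT(x) + 5·DFT(y)
= 2·[1, 1.0000+3.4641i, 1.0000-3.4641i] + 5·[-1, -4.0000+3.4641i, -4.0000-3.4641i]

Computing element-wise:
Z[0] = 2·(1) + 5·(-1) = -3
Z[1] = 2·(1.0000+3.4641i) + 5·(-4.0000+3.4641i) = -18.0000+24.2487i
Z[2] = 2·(1.0000-3.4641i) + 5·(-4.0000-3.4641i) = -18.0000-24.2487i

DFT(2x + 5y) = 2·X + 5·Y = [-3, -18.0000+24.2487i, -18.0000-24.2487i]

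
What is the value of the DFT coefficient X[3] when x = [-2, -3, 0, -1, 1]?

X[3] = Σ(n=0 to 4) x[n] · ω_5^(3n) where ω_5 = e^(-2πi/5)
= (-2)·ω_5^0 + (-3)·ω_5^3 + (0)·ω_5^6 + (-1)·ω_5^9 + (1)·ω_5^12

X[3] = -0.6910-3.3022i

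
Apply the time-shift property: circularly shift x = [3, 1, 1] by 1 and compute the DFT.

Time shift by 1: X_shifted[k] = ω_3^(1k) · X[k]
Shifted x = [1, 3, 1]

DFT(x[n-1]) = [5, -1.0000-1.7321i, -1.0000+1.7321i]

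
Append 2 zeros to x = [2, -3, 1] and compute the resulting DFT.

Original 3-point DFT: [0, 3.0000+3.4641i, 3.0000-3.4641i]
Zero-padded 5-point DFT provides frequency interpolation.

DFT_5([x, 0, ...]) = [0, 0.2639+2.2654i, 4.7361+2.7144i, 4.7361-2.7144i, 0.2639-2.2654i]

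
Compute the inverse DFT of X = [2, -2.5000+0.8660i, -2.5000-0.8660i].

x[n] = (1/3) Σ(k=0 to 2) X[k] · e^(2πikn/3)

Computing each x[n]:
x[0] = -1
x[1] = 1
x[2] = 2

x = [-1, 1, 2]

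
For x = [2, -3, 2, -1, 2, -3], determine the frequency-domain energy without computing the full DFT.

Parseval: Σ|x[n]|² = (1/N)Σ|X[k]|², so Σ|X[k]|² = N·Σ|x[n]|² = 6·31.0000

Σ|X[k]|² = N·Σ|x[n]|² = 6·31.0000 = 186.0000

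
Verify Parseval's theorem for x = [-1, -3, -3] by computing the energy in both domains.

Time domain:
Σ|x[n]|² = |-1|² + |-3|² + |-3|² = 19.0000

Frequency domain:
(1/3)Σ|X[k]|² = (1/3)(|-7|² + |2|² + |2|²) = (1/3)·57.0000 = 19.0000

Both sides agree, confirming Parseval's theorem.

Σ|x[n]|² = (1/N)Σ|X[k]|² = 19.0000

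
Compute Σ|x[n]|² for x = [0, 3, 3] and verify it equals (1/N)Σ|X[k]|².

Time domain:
Σ|x[n]|² = |0|² + |3|² + |3|² = 18.0000

Frequency domain:
(1/3)Σ|X[k]|² = (1/3)(|6|² + |-3|² + |-3|²) = (1/3)·54.0000 = 18.0000

Both sides agree, confirming Parseval's theorem.

Σ|x[n]|² = (1/N)Σ|X[k]|² = 18.0000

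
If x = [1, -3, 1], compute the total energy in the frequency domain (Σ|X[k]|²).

Parseval: Σ|x[n]|² = (1/N)Σ|X[k]|², so Σ|X[k]|² = N·Σ|x[n]|² = 3·11.0000

Σ|X[k]|² = N·Σ|x[n]|² = 3·11.0000 = 33.0000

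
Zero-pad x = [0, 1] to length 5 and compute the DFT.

Original 2-point DFT: [1, -1]
Zero-padded 5-point DFT provides frequency interpolation.

DFT_5([x, 0, ...]) = [1, 0.3090-0.9511i, -0.8090-0.5878i, -0.8090+0.5878i, 0.3090+0.9511i]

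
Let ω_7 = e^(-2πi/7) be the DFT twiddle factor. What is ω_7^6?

ω_7^6 = e^(-2πi·6/7)
= cos(-2π·6/7) + i·sin(-2π·6/7)
= cos(-12π/7) + i·sin(-12π/7)

ω_7^6 = cos(-12π/7) + i·sin(-12π/7) = 0.6235+0.7818i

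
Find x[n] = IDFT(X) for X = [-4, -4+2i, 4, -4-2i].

x[n] = (1/4) Σ(k=0 to 3) X[k] · e^(2πikn/4)

Computing each x[n]:
x[0] = -2
x[1] = -3
x[2] = 2
x[3] = -1

x = [-2, -3, 2, -1]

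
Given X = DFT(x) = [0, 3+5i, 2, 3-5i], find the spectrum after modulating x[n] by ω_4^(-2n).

Modulation property: DFT(ω_4^(-2n)·x[n]) = X[(k-2) mod 4], so circularly shift X by 2 positions.

X[k-2] = [2, 3-5i, 0, 3+5i]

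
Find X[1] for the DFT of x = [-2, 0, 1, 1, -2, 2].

X[1] = Σ(n=0 to 5) x[n] · ω_6^(1n) where ω_6 = e^(-2πi/6)
= (-2)·ω_6^0 + (0)·ω_6^1 + (1)·ω_6^2 + (1)·ω_6^3 + (-2)·ω_6^4 + (2)·ω_6^5

X[1] = -1.5000-0.8660i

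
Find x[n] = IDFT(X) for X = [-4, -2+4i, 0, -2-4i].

x[n] = (1/4) Σ(k=0 to 3) X[k] · e^(2πikn/4)

Computing each x[n]:
x[0] = -2
x[1] = -3
x[2] = 0
x[3] = 1

x = [-2, -3, 0, 1]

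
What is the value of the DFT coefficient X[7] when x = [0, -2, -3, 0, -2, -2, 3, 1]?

X[7] = Σ(n=0 to 7) x[n] · ω_8^(7n) where ω_8 = e^(-2πi/8)
= (0)·ω_8^0 + (-2)·ω_8^7 + (-3)·ω_8^14 + (0)·ω_8^21 + (-2)·ω_8^28 + (-2)·ω_8^35 + (3)·ω_8^42 + (1)·ω_8^49

X[7] = 2.7071-6.7071i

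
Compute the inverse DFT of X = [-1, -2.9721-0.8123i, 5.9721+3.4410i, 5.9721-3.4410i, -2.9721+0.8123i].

x[n] = (1/5) Σ(k=0 to 4) X[k] · e^(2πikn/5)

Computing each x[n]:
x[0] = 1
x[1] = -3
x[2] = 3
x[3] = 0
x[4] = -2

x = [1, -3, 3, 0, -2]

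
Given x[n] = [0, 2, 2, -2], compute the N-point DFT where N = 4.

X[k] = Σ(n=0 to 3) x[n] · ω_4^(nk)
where ω_4 = e^(-2πi/4)

Computing each X[k]:
X[0] = 2
X[1] = -2-4i
X[2] = 2
X[3] = -2+4i

X = [2, -2-4i, 2, -2+4i]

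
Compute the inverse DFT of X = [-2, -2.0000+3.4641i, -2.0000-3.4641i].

x[n] = (1/3) Σ(k=0 to 2) X[k] · e^(2πikn/3)

Computing each x[n]:
x[0] = -2
x[1] = -2
x[2] = 2

x = [-2, -2, 2]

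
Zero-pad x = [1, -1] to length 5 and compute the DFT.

Original 2-point DFT: [0, 2]
Zero-padded 5-point DFT provides frequency interpolation.

DFT_5([x, 0, ...]) = [0, 0.6910+0.9511i, 1.8090+0.5878i, 1.8090-0.5878i, 0.6910-0.9511i]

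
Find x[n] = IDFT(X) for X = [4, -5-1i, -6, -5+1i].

x[n] = (1/4) Σ(k=0 to 3) X[k] · e^(2πikn/4)

Computing each x[n]:
x[0] = -3
x[1] = 3
x[2] = 2
x[3] = 2

x = [-3, 3, 2, 2]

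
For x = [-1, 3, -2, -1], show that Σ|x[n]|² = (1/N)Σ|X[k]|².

Time domain:
Σ|x[n]|² = |-1|² + |3|² + |-2|² + |-1|² = 15.0000

Frequency domain:
(1/4)Σ|X[k]|² = (1/4)(|-1|² + |1-4i|² + |-5|² + |1+4i|²) = (1/4)·60.0000 = 15.0000

Both sides agree, confirming Parseval's theorem.

Σ|x[n]|² = (1/N)Σ|X[k]|² = 15.0000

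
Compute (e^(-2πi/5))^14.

Since ω_5^5 = 1, powers reduce modulo 5.
14 mod 5 = 4
So ω_5^14 = ω_5^4 = e^(-2πi·4/5)

ω_5^14 = ω_5^4 = 0.3090+0.9511i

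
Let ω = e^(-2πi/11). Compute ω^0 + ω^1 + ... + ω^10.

Sum of all nth roots of unity equals 0 for n > 1 (geometric series with r ≠ 1).

0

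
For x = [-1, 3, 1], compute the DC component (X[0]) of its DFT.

X[0] = Σ(n=0 to 2) x[n] · ω_3^0 = Σ x[n]
= (-1) + (3) + (1)

X[0] = 3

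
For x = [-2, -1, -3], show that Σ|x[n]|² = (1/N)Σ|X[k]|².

Time domain:
Σ|x[n]|² = |-2|² + |-1|² + |-3|² = 14.0000

Frequency domain:
(1/3)Σ|X[k]|² = (1/3)(|-6|² + |-1.7321i|² + |1.7321i|²) = (1/3)·42.0000 = 14.0000

Both sides agree, confirming Parseval's theorem.

Σ|x[n]|² = (1/N)Σ|X[k]|² = 14.0000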